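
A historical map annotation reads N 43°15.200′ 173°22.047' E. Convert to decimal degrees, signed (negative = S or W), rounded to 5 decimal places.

43.25333, 173.36745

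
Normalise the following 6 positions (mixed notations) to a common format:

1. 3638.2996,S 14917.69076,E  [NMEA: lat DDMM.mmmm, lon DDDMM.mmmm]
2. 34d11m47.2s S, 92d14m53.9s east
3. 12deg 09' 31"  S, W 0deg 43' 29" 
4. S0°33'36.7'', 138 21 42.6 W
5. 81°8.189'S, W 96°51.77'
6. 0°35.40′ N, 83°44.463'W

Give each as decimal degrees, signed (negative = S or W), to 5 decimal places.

Point 1:
  Latitude: split at 2 digits → 36° and 38.2996′; 36 + 38.2996/60 = 36.638327
  S ⇒ negate
  Longitude: split at 3 digits → 149° and 17.69076′; 149 + 17.69076/60 = 149.294846
  E ⇒ keep positive
Point 2:
  Lat: 11′ + 47.2″ = 11.78667′; 34 + 11.78667/60 = 34.196444
  S ⇒ negate
  Lon: 92 + 14/60 + 53.9/3600 = 92.248306
  E ⇒ keep positive
Point 3:
  Lat: 12 + 9/60 + 31/3600 = 12.158611
  hemisphere S, so the sign is −
  λ: 43′ + 29″ = 43.48333′; 0 + 43.48333/60 = 0.724722
  hemisphere W, so the sign is −
Point 4:
  Latitude: 0° + 33/60 + 36.7/3600 = 0 + 0.550000 + 0.010194 = 0.560194
  S → negative
  λ: 138° + 21/60 + 42.6/3600 = 138 + 0.350000 + 0.011833 = 138.361833
  hemisphere W, so the sign is −
Point 5:
  Latitude: 81 + 8.189/60 = 81.136483
  S → negative
  λ: 51.77′ = 0.862833°; total 96.862833
  W → negative
Point 6:
  Latitude: 0 + 35.4/60 = 0.590000
  N → positive
  Longitude: 44.463′ = 0.741050°; total 83.741050
  W → negative

1. -36.63833, 149.29485
2. -34.19644, 92.24831
3. -12.15861, -0.72472
4. -0.56019, -138.36183
5. -81.13648, -96.86283
6. 0.59000, -83.74105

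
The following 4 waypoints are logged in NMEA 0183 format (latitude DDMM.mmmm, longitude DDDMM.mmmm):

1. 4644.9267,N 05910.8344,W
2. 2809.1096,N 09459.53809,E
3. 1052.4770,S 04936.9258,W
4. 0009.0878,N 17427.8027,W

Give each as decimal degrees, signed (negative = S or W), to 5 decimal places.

1. 46.74878, -59.18057
2. 28.15183, 94.99230
3. -10.87462, -49.61543
4. 0.15146, -174.46338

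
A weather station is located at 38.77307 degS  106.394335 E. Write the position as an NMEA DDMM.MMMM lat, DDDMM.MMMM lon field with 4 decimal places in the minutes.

φ: fractional part 0.773070 → 46.384200 minutes
λ: 106° + 0.394335 × 60 = 106° 23.660100′

3846.3842,S / 10623.6601,E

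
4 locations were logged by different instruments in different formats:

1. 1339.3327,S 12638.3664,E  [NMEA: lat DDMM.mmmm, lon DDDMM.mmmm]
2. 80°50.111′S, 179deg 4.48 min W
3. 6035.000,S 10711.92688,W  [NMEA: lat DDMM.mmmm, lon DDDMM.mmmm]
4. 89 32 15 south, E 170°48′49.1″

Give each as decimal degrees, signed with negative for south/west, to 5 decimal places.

1. -13.65555, 126.63944
2. -80.83518, -179.07467
3. -60.58333, -107.19878
4. -89.53750, 170.81364

Point 1:
  Lat: degrees = first 2 digits = 13, minutes = 39.3327; 13 + 39.3327/60 = 13.655545
  hemisphere S, so the sign is −
  λ: split at 3 digits → 126° and 38.3664′; 126 + 38.3664/60 = 126.639440
  E ⇒ keep positive
Point 2:
  Latitude: 80 + 50.111/60 = 80.835183
  S ⇒ negate
  λ: 179 + 4.48/60 = 179.074667
  W ⇒ negate
Point 3:
  φ: degrees = first 2 digits = 60, minutes = 35; 60 + 35/60 = 60.583333
  S ⇒ negate
  Longitude: split at 3 digits → 107° and 11.92688′; 107 + 11.92688/60 = 107.198781
  W → negative
Point 4:
  Lat: 89° + 32/60 + 15/3600 = 89 + 0.533333 + 0.004167 = 89.537500
  hemisphere S, so the sign is −
  λ: 170 + 48/60 + 49.1/3600 = 170.813639
  E ⇒ keep positive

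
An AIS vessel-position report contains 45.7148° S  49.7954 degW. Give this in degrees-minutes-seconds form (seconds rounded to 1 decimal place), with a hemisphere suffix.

45°42′53.3″ S, 49°47′43.4″ W

φ: whole degrees 45; 42.88800′ → 42′ and 53.280″
Lon: 0.795400° → 47.72400′; 0.72400 × 60 = 43.440″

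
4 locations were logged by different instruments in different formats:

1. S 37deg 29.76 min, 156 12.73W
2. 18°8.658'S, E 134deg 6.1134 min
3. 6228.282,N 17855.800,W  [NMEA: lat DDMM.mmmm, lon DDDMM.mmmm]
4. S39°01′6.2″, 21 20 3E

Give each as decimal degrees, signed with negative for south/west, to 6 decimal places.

Point 1:
  Lat: 37 + 29.76/60 = 37.4960000
  S → negative
  Longitude: 12.73′ = 0.212167°; total 156.2121667
  W ⇒ negate
Point 2:
  Latitude: 18 + 8.658/60 = 18.1443000
  S ⇒ negate
  λ: 6.1134′ = 0.101890°; total 134.1018900
  E → positive
Point 3:
  Lat: split at 2 digits → 62° and 28.282′; 62 + 28.282/60 = 62.4713667
  N ⇒ keep positive
  Longitude: split at 3 digits → 178° and 55.8′; 178 + 55.8/60 = 178.9300000
  hemisphere W, so the sign is −
Point 4:
  Latitude: 39° + 1/60 + 6.2/3600 = 39 + 0.016667 + 0.001722 = 39.0183889
  S → negative
  Longitude: 20′ + 3″ = 20.05000′; 21 + 20.05000/60 = 21.3341667
  E → positive

1. -37.496000, -156.212167
2. -18.144300, 134.101890
3. 62.471367, -178.930000
4. -39.018389, 21.334167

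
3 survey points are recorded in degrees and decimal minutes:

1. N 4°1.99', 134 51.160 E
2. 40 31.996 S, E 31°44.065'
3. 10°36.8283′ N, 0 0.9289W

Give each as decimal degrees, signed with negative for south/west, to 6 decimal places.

Point 1:
  φ: 1.99′ = 0.033167°; total 4.0331667
  N → positive
  Lon: 134 + 51.16/60 = 134.8526667
  E ⇒ keep positive
Point 2:
  φ: 31.996′ = 0.533267°; total 40.5332667
  S ⇒ negate
  Lon: 31 + 44.065/60 = 31.7344167
  E → positive
Point 3:
  φ: 36.8283′ = 0.613805°; total 10.6138050
  N → positive
  Lon: 0 + 0.9289/60 = 0.0154817
  hemisphere W, so the sign is −

1. 4.033167, 134.852667
2. -40.533267, 31.734417
3. 10.613805, -0.015482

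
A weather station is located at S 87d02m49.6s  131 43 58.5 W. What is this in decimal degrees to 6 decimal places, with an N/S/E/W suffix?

87.047111° S, 131.732917° W

φ: 2′ + 49.6″ = 2.82667′; 87 + 2.82667/60 = 87.0471111
Longitude: 43′ + 58.5″ = 43.97500′; 131 + 43.97500/60 = 131.7329167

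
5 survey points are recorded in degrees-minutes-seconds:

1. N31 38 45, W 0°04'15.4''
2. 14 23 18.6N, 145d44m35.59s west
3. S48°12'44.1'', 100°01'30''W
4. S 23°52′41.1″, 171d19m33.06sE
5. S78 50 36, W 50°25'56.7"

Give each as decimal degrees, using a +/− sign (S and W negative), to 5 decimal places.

Point 1:
  Latitude: 31° + 38/60 + 45/3600 = 31 + 0.633333 + 0.012500 = 31.645833
  N → positive
  Longitude: 0° + 4/60 + 15.4/3600 = 0 + 0.066667 + 0.004278 = 0.070944
  W → negative
Point 2:
  Latitude: 14 + 23/60 + 18.6/3600 = 14.388500
  N ⇒ keep positive
  Longitude: 145° + 44/60 + 35.59/3600 = 145 + 0.733333 + 0.009886 = 145.743219
  W ⇒ negate
Point 3:
  φ: 48 + 12/60 + 44.1/3600 = 48.212250
  S → negative
  Longitude: 100 + 1/60 + 30/3600 = 100.025000
  W → negative
Point 4:
  Lat: 23 + 52/60 + 41.1/3600 = 23.878083
  S → negative
  Longitude: 19′ + 33.06″ = 19.55100′; 171 + 19.55100/60 = 171.325850
  E → positive
Point 5:
  Lat: 78° + 50/60 + 36/3600 = 78 + 0.833333 + 0.010000 = 78.843333
  S ⇒ negate
  Longitude: 50° + 25/60 + 56.7/3600 = 50 + 0.416667 + 0.015750 = 50.432417
  W → negative

1. 31.64583, -0.07094
2. 14.38850, -145.74322
3. -48.21225, -100.02500
4. -23.87808, 171.32585
5. -78.84333, -50.43242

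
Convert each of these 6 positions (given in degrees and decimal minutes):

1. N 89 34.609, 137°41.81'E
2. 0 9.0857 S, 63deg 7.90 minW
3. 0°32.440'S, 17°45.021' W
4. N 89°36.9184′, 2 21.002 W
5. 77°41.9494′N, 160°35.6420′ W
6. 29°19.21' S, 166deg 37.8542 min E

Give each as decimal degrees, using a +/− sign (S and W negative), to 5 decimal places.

1. 89.57682, 137.69683
2. -0.15143, -63.13167
3. -0.54067, -17.75035
4. 89.61531, -2.35003
5. 77.69916, -160.59403
6. -29.32017, 166.63090

Point 1:
  Lat: 34.609′ = 0.576817°; total 89.576817
  N ⇒ keep positive
  λ: 137 + 41.81/60 = 137.696833
  E ⇒ keep positive
Point 2:
  φ: 9.0857′ = 0.151428°; total 0.151428
  hemisphere S, so the sign is −
  λ: 63 + 7.9/60 = 63.131667
  hemisphere W, so the sign is −
Point 3:
  Lat: 32.44′ = 0.540667°; total 0.540667
  hemisphere S, so the sign is −
  Longitude: 17 + 45.021/60 = 17.750350
  W → negative
Point 4:
  Latitude: 36.9184′ = 0.615307°; total 89.615307
  N → positive
  Lon: 21.002′ = 0.350033°; total 2.350033
  hemisphere W, so the sign is −
Point 5:
  φ: 77 + 41.9494/60 = 77.699157
  N ⇒ keep positive
  λ: 35.642′ = 0.594033°; total 160.594033
  hemisphere W, so the sign is −
Point 6:
  Latitude: 19.21′ = 0.320167°; total 29.320167
  S → negative
  Longitude: 37.8542′ = 0.630903°; total 166.630903
  E ⇒ keep positive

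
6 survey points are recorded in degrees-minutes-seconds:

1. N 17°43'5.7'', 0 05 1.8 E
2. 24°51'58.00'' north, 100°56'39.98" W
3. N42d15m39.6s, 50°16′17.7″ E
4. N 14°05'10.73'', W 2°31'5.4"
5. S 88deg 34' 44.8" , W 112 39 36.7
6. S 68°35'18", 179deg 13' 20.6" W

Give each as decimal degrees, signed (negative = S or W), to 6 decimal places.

1. 17.718250, 0.083833
2. 24.866111, -100.944439
3. 42.261000, 50.271583
4. 14.086314, -2.518167
5. -88.579111, -112.660194
6. -68.588333, -179.222389

Point 1:
  Latitude: 17 + 43/60 + 5.7/3600 = 17.7182500
  N ⇒ keep positive
  λ: 0 + 5/60 + 1.8/3600 = 0.0838333
  E ⇒ keep positive
Point 2:
  Latitude: 24 + 51/60 + 58/3600 = 24.8661111
  N ⇒ keep positive
  λ: 100 + 56/60 + 39.98/3600 = 100.9444389
  hemisphere W, so the sign is −
Point 3:
  Lat: 42° + 15/60 + 39.6/3600 = 42 + 0.250000 + 0.011000 = 42.2610000
  N ⇒ keep positive
  Longitude: 16′ + 17.7″ = 16.29500′; 50 + 16.29500/60 = 50.2715833
  E ⇒ keep positive
Point 4:
  Latitude: 5′ + 10.73″ = 5.17883′; 14 + 5.17883/60 = 14.0863139
  N → positive
  Longitude: 2° + 31/60 + 5.4/3600 = 2 + 0.516667 + 0.001500 = 2.5181667
  W → negative
Point 5:
  Lat: 34′ + 44.8″ = 34.74667′; 88 + 34.74667/60 = 88.5791111
  hemisphere S, so the sign is −
  λ: 112 + 39/60 + 36.7/3600 = 112.6601944
  hemisphere W, so the sign is −
Point 6:
  Latitude: 68 + 35/60 + 18/3600 = 68.5883333
  S ⇒ negate
  Lon: 13′ + 20.6″ = 13.34333′; 179 + 13.34333/60 = 179.2223889
  W → negative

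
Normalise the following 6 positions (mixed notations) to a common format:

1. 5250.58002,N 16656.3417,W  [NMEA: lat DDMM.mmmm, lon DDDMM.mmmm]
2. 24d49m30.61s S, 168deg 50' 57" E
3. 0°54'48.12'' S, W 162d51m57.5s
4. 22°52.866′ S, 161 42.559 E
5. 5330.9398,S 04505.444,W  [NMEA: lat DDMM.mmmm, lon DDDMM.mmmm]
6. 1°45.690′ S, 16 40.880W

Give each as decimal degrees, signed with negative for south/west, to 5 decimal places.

Point 1:
  φ: split at 2 digits → 52° and 50.58002′; 52 + 50.58002/60 = 52.843000
  N → positive
  Lon: split at 3 digits → 166° and 56.3417′; 166 + 56.3417/60 = 166.939028
  hemisphere W, so the sign is −
Point 2:
  Lat: 24° + 49/60 + 30.61/3600 = 24 + 0.816667 + 0.008503 = 24.825169
  hemisphere S, so the sign is −
  Lon: 168° + 50/60 + 57/3600 = 168 + 0.833333 + 0.015833 = 168.849167
  E → positive
Point 3:
  φ: 54′ + 48.12″ = 54.80200′; 0 + 54.80200/60 = 0.913367
  S → negative
  Longitude: 51′ + 57.5″ = 51.95833′; 162 + 51.95833/60 = 162.865972
  W ⇒ negate
Point 4:
  Lat: 22 + 52.866/60 = 22.881100
  hemisphere S, so the sign is −
  λ: 42.559′ = 0.709317°; total 161.709317
  E → positive
Point 5:
  φ: degrees = first 2 digits = 53, minutes = 30.9398; 53 + 30.9398/60 = 53.515663
  hemisphere S, so the sign is −
  Longitude: split at 3 digits → 045° and 5.444′; 45 + 5.444/60 = 45.090733
  W ⇒ negate
Point 6:
  Lat: 45.69′ = 0.761500°; total 1.761500
  hemisphere S, so the sign is −
  λ: 16 + 40.88/60 = 16.681333
  W ⇒ negate

1. 52.84300, -166.93903
2. -24.82517, 168.84917
3. -0.91337, -162.86597
4. -22.88110, 161.70932
5. -53.51566, -45.09073
6. -1.76150, -16.68133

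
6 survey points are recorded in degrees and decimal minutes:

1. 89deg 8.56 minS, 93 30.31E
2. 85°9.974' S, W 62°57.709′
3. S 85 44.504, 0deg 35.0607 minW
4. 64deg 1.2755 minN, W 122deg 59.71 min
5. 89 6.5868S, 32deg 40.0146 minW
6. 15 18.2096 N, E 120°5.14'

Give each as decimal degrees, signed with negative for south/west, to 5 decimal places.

Point 1:
  Lat: 89 + 8.56/60 = 89.142667
  S ⇒ negate
  λ: 30.31′ = 0.505167°; total 93.505167
  E ⇒ keep positive
Point 2:
  φ: 9.974′ = 0.166233°; total 85.166233
  S ⇒ negate
  Lon: 57.709′ = 0.961817°; total 62.961817
  W ⇒ negate
Point 3:
  φ: 85 + 44.504/60 = 85.741733
  hemisphere S, so the sign is −
  λ: 35.0607′ = 0.584345°; total 0.584345
  hemisphere W, so the sign is −
Point 4:
  Latitude: 64 + 1.2755/60 = 64.021258
  N ⇒ keep positive
  Longitude: 59.71′ = 0.995167°; total 122.995167
  W ⇒ negate
Point 5:
  Lat: 6.5868′ = 0.109780°; total 89.109780
  hemisphere S, so the sign is −
  Longitude: 40.0146′ = 0.666910°; total 32.666910
  W → negative
Point 6:
  Lat: 15 + 18.2096/60 = 15.303493
  N → positive
  Lon: 120 + 5.14/60 = 120.085667
  E ⇒ keep positive

1. -89.14267, 93.50517
2. -85.16623, -62.96182
3. -85.74173, -0.58435
4. 64.02126, -122.99517
5. -89.10978, -32.66691
6. 15.30349, 120.08567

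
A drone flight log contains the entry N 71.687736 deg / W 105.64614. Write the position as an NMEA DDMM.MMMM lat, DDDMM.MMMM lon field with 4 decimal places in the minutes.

φ: 71° + 0.687736 × 60 = 71° 41.264160′
Longitude: minutes = (105.646140 − 105) × 60 = 38.768400

7141.2642,N / 10538.7684,W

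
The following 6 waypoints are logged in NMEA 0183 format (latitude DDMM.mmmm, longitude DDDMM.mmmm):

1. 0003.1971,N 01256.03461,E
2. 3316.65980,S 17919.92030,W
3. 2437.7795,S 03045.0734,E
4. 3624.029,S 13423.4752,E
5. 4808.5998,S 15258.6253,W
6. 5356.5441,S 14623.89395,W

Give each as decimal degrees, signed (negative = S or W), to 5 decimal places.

1. 0.05329, 12.93391
2. -33.27766, -179.33201
3. -24.62966, 30.75122
4. -36.40048, 134.39125
5. -48.14333, -152.97709
6. -53.94240, -146.39823

Point 1:
  φ: split at 2 digits → 00° and 3.1971′; 0 + 3.1971/60 = 0.053285
  N → positive
  λ: split at 3 digits → 012° and 56.03461′; 12 + 56.03461/60 = 12.933910
  E ⇒ keep positive
Point 2:
  φ: split at 2 digits → 33° and 16.6598′; 33 + 16.6598/60 = 33.277663
  S → negative
  λ: split at 3 digits → 179° and 19.9203′; 179 + 19.9203/60 = 179.332005
  hemisphere W, so the sign is −
Point 3:
  Lat: degrees = first 2 digits = 24, minutes = 37.7795; 24 + 37.7795/60 = 24.629658
  S → negative
  Longitude: split at 3 digits → 030° and 45.0734′; 30 + 45.0734/60 = 30.751223
  E ⇒ keep positive
Point 4:
  Latitude: split at 2 digits → 36° and 24.029′; 36 + 24.029/60 = 36.400483
  S ⇒ negate
  Lon: split at 3 digits → 134° and 23.4752′; 134 + 23.4752/60 = 134.391253
  E ⇒ keep positive
Point 5:
  Lat: split at 2 digits → 48° and 8.5998′; 48 + 8.5998/60 = 48.143330
  hemisphere S, so the sign is −
  Longitude: split at 3 digits → 152° and 58.6253′; 152 + 58.6253/60 = 152.977088
  W ⇒ negate
Point 6:
  φ: split at 2 digits → 53° and 56.5441′; 53 + 56.5441/60 = 53.942402
  hemisphere S, so the sign is −
  λ: degrees = first 3 digits = 146, minutes = 23.89395; 146 + 23.89395/60 = 146.398233
  W ⇒ negate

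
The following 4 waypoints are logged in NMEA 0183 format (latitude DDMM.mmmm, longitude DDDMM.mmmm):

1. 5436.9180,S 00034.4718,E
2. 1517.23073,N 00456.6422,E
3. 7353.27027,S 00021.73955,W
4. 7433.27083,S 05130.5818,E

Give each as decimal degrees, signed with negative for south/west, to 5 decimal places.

1. -54.61530, 0.57453
2. 15.28718, 4.94404
3. -73.88784, -0.36233
4. -74.55451, 51.50970

Point 1:
  Latitude: degrees = first 2 digits = 54, minutes = 36.918; 54 + 36.918/60 = 54.615300
  hemisphere S, so the sign is −
  Lon: split at 3 digits → 000° and 34.4718′; 0 + 34.4718/60 = 0.574530
  E ⇒ keep positive
Point 2:
  φ: degrees = first 2 digits = 15, minutes = 17.23073; 15 + 17.23073/60 = 15.287179
  N → positive
  λ: degrees = first 3 digits = 4, minutes = 56.6422; 4 + 56.6422/60 = 4.944037
  E → positive
Point 3:
  Latitude: split at 2 digits → 73° and 53.27027′; 73 + 53.27027/60 = 73.887838
  hemisphere S, so the sign is −
  λ: split at 3 digits → 000° and 21.73955′; 0 + 21.73955/60 = 0.362326
  W ⇒ negate
Point 4:
  φ: split at 2 digits → 74° and 33.27083′; 74 + 33.27083/60 = 74.554514
  hemisphere S, so the sign is −
  Lon: split at 3 digits → 051° and 30.5818′; 51 + 30.5818/60 = 51.509697
  E ⇒ keep positive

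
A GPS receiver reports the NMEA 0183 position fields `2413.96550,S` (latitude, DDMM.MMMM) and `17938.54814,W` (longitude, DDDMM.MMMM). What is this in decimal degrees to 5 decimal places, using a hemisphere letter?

Lat: split at 2 digits → 24° and 13.9655′; 24 + 13.9655/60 = 24.232758
Lon: split at 3 digits → 179° and 38.54814′; 179 + 38.54814/60 = 179.642469

24.23276° S, 179.64247° W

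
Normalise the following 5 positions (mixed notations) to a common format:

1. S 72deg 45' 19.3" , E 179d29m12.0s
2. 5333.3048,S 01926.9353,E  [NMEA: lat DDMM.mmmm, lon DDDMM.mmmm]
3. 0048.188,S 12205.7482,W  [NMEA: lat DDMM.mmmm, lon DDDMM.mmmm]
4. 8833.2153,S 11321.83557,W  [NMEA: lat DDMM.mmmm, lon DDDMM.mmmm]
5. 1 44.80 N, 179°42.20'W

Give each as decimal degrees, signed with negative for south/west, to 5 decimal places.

1. -72.75536, 179.48667
2. -53.55508, 19.44892
3. -0.80313, -122.09580
4. -88.55359, -113.36393
5. 1.74667, -179.70333

Point 1:
  Latitude: 45′ + 19.3″ = 45.32167′; 72 + 45.32167/60 = 72.755361
  S → negative
  Longitude: 29′ + 12″ = 29.20000′; 179 + 29.20000/60 = 179.486667
  E → positive
Point 2:
  Lat: degrees = first 2 digits = 53, minutes = 33.3048; 53 + 33.3048/60 = 53.555080
  S ⇒ negate
  Lon: split at 3 digits → 019° and 26.9353′; 19 + 26.9353/60 = 19.448922
  E ⇒ keep positive
Point 3:
  Lat: degrees = first 2 digits = 0, minutes = 48.188; 0 + 48.188/60 = 0.803133
  S → negative
  Longitude: split at 3 digits → 122° and 5.7482′; 122 + 5.7482/60 = 122.095803
  W → negative
Point 4:
  φ: degrees = first 2 digits = 88, minutes = 33.2153; 88 + 33.2153/60 = 88.553588
  hemisphere S, so the sign is −
  λ: split at 3 digits → 113° and 21.83557′; 113 + 21.83557/60 = 113.363926
  W ⇒ negate
Point 5:
  Lat: 1 + 44.8/60 = 1.746667
  N → positive
  λ: 42.2′ = 0.703333°; total 179.703333
  hemisphere W, so the sign is −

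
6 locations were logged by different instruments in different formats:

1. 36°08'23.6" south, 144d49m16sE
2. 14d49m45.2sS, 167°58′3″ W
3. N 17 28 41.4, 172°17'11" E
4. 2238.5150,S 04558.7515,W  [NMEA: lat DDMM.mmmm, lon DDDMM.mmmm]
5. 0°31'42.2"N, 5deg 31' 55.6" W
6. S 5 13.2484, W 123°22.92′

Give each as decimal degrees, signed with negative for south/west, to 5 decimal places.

Point 1:
  φ: 8′ + 23.6″ = 8.39333′; 36 + 8.39333/60 = 36.139889
  S → negative
  λ: 49′ + 16″ = 49.26667′; 144 + 49.26667/60 = 144.821111
  E → positive
Point 2:
  φ: 49′ + 45.2″ = 49.75333′; 14 + 49.75333/60 = 14.829222
  S → negative
  Lon: 167 + 58/60 + 3/3600 = 167.967500
  W ⇒ negate
Point 3:
  Lat: 28′ + 41.4″ = 28.69000′; 17 + 28.69000/60 = 17.478167
  N → positive
  λ: 172° + 17/60 + 11/3600 = 172 + 0.283333 + 0.003056 = 172.286389
  E → positive
Point 4:
  Lat: degrees = first 2 digits = 22, minutes = 38.515; 22 + 38.515/60 = 22.641917
  S ⇒ negate
  λ: split at 3 digits → 045° and 58.7515′; 45 + 58.7515/60 = 45.979192
  W → negative
Point 5:
  Latitude: 0° + 31/60 + 42.2/3600 = 0 + 0.516667 + 0.011722 = 0.528389
  N ⇒ keep positive
  Longitude: 5° + 31/60 + 55.6/3600 = 5 + 0.516667 + 0.015444 = 5.532111
  hemisphere W, so the sign is −
Point 6:
  Latitude: 13.2484′ = 0.220807°; total 5.220807
  hemisphere S, so the sign is −
  Longitude: 22.92′ = 0.382000°; total 123.382000
  hemisphere W, so the sign is −

1. -36.13989, 144.82111
2. -14.82922, -167.96750
3. 17.47817, 172.28639
4. -22.64192, -45.97919
5. 0.52839, -5.53211
6. -5.22081, -123.38200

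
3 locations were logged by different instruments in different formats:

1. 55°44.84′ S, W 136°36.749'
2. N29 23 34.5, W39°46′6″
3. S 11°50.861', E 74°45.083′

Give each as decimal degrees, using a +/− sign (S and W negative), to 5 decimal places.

Point 1:
  φ: 55 + 44.84/60 = 55.747333
  hemisphere S, so the sign is −
  Lon: 36.749′ = 0.612483°; total 136.612483
  W → negative
Point 2:
  Latitude: 29 + 23/60 + 34.5/3600 = 29.392917
  N ⇒ keep positive
  Lon: 39° + 46/60 + 6/3600 = 39 + 0.766667 + 0.001667 = 39.768333
  W ⇒ negate
Point 3:
  Lat: 11 + 50.861/60 = 11.847683
  S ⇒ negate
  λ: 74 + 45.083/60 = 74.751383
  E → positive

1. -55.74733, -136.61248
2. 29.39292, -39.76833
3. -11.84768, 74.75138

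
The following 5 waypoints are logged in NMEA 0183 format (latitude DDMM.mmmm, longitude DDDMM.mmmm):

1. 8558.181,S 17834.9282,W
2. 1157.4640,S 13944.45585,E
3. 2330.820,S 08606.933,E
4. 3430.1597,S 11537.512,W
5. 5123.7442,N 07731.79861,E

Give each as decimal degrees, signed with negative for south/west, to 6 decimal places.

Point 1:
  Latitude: split at 2 digits → 85° and 58.181′; 85 + 58.181/60 = 85.9696833
  S ⇒ negate
  λ: degrees = first 3 digits = 178, minutes = 34.9282; 178 + 34.9282/60 = 178.5821367
  W → negative
Point 2:
  Lat: split at 2 digits → 11° and 57.464′; 11 + 57.464/60 = 11.9577333
  S ⇒ negate
  λ: degrees = first 3 digits = 139, minutes = 44.45585; 139 + 44.45585/60 = 139.7409308
  E → positive
Point 3:
  Lat: split at 2 digits → 23° and 30.82′; 23 + 30.82/60 = 23.5136667
  hemisphere S, so the sign is −
  Lon: degrees = first 3 digits = 86, minutes = 6.933; 86 + 6.933/60 = 86.1155500
  E → positive
Point 4:
  φ: degrees = first 2 digits = 34, minutes = 30.1597; 34 + 30.1597/60 = 34.5026617
  S → negative
  λ: degrees = first 3 digits = 115, minutes = 37.512; 115 + 37.512/60 = 115.6252000
  W ⇒ negate
Point 5:
  Lat: split at 2 digits → 51° and 23.7442′; 51 + 23.7442/60 = 51.3957367
  N ⇒ keep positive
  Longitude: split at 3 digits → 077° and 31.79861′; 77 + 31.79861/60 = 77.5299768
  E → positive

1. -85.969683, -178.582137
2. -11.957733, 139.740931
3. -23.513667, 86.115550
4. -34.502662, -115.625200
5. 51.395737, 77.529977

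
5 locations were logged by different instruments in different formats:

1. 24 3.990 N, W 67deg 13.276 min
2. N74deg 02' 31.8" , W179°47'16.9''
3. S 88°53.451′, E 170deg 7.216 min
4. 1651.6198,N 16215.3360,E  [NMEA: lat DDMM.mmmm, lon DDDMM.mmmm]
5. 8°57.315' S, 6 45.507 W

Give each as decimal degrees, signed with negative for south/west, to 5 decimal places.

Point 1:
  Latitude: 24 + 3.99/60 = 24.066500
  N ⇒ keep positive
  Lon: 13.276′ = 0.221267°; total 67.221267
  hemisphere W, so the sign is −
Point 2:
  Latitude: 74° + 2/60 + 31.8/3600 = 74 + 0.033333 + 0.008833 = 74.042167
  N ⇒ keep positive
  λ: 179 + 47/60 + 16.9/3600 = 179.788028
  hemisphere W, so the sign is −
Point 3:
  Lat: 53.451′ = 0.890850°; total 88.890850
  hemisphere S, so the sign is −
  Lon: 170 + 7.216/60 = 170.120267
  E ⇒ keep positive
Point 4:
  Latitude: degrees = first 2 digits = 16, minutes = 51.6198; 16 + 51.6198/60 = 16.860330
  N ⇒ keep positive
  Longitude: degrees = first 3 digits = 162, minutes = 15.336; 162 + 15.336/60 = 162.255600
  E → positive
Point 5:
  Latitude: 57.315′ = 0.955250°; total 8.955250
  S → negative
  Lon: 6 + 45.507/60 = 6.758450
  hemisphere W, so the sign is −

1. 24.06650, -67.22127
2. 74.04217, -179.78803
3. -88.89085, 170.12027
4. 16.86033, 162.25560
5. -8.95525, -6.75845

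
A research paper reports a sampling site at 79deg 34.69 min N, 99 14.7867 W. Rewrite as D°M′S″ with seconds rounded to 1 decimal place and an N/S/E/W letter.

Lat: 34.69000′ → 34′ and 0.69000 × 60 = 41.400″
Longitude: 14.78670′ → 14′ and 0.78670 × 60 = 47.202″

79°34′41.4″ N, 99°14′47.2″ W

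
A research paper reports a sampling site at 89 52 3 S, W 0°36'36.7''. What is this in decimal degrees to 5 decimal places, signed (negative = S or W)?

Latitude: 52′ + 3″ = 52.05000′; 89 + 52.05000/60 = 89.867500
S → negative
Lon: 36′ + 36.7″ = 36.61167′; 0 + 36.61167/60 = 0.610194
W ⇒ negate

-89.86750, -0.61019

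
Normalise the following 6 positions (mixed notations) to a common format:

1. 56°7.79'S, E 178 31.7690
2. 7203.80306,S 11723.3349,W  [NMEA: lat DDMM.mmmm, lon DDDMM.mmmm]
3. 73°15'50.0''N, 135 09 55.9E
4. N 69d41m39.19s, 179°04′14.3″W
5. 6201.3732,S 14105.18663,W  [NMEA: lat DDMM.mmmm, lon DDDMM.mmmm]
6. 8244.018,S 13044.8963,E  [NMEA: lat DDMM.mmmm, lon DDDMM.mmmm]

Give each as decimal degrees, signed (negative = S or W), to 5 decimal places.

1. -56.12983, 178.52948
2. -72.06338, -117.38892
3. 73.26389, 135.16553
4. 69.69422, -179.07064
5. -62.02289, -141.08644
6. -82.73363, 130.74827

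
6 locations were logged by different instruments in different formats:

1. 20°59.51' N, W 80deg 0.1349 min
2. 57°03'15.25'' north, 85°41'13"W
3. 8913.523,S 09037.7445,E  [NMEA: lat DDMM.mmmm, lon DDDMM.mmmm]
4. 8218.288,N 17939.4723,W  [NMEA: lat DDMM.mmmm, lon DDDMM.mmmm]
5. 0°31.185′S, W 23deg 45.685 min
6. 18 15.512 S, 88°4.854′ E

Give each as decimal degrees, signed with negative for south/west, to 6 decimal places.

Point 1:
  Lat: 59.51′ = 0.991833°; total 20.9918333
  N ⇒ keep positive
  λ: 80 + 0.1349/60 = 80.0022483
  W ⇒ negate
Point 2:
  Latitude: 57° + 3/60 + 15.25/3600 = 57 + 0.050000 + 0.004236 = 57.0542361
  N ⇒ keep positive
  Lon: 85° + 41/60 + 13/3600 = 85 + 0.683333 + 0.003611 = 85.6869444
  hemisphere W, so the sign is −
Point 3:
  φ: degrees = first 2 digits = 89, minutes = 13.523; 89 + 13.523/60 = 89.2253833
  S → negative
  λ: split at 3 digits → 090° and 37.7445′; 90 + 37.7445/60 = 90.6290750
  E → positive
Point 4:
  Lat: split at 2 digits → 82° and 18.288′; 82 + 18.288/60 = 82.3048000
  N → positive
  Lon: degrees = first 3 digits = 179, minutes = 39.4723; 179 + 39.4723/60 = 179.6578717
  W → negative
Point 5:
  Latitude: 31.185′ = 0.519750°; total 0.5197500
  hemisphere S, so the sign is −
  Lon: 23 + 45.685/60 = 23.7614167
  hemisphere W, so the sign is −
Point 6:
  φ: 18 + 15.512/60 = 18.2585333
  S → negative
  λ: 4.854′ = 0.080900°; total 88.0809000
  E → positive

1. 20.991833, -80.002248
2. 57.054236, -85.686944
3. -89.225383, 90.629075
4. 82.304800, -179.657872
5. -0.519750, -23.761417
6. -18.258533, 88.080900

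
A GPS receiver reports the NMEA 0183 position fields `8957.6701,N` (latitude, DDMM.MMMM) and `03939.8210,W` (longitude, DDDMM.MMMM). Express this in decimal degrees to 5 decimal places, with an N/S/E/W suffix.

Latitude: split at 2 digits → 89° and 57.6701′; 89 + 57.6701/60 = 89.961168
Lon: split at 3 digits → 039° and 39.821′; 39 + 39.821/60 = 39.663683

89.96117° N, 39.66368° W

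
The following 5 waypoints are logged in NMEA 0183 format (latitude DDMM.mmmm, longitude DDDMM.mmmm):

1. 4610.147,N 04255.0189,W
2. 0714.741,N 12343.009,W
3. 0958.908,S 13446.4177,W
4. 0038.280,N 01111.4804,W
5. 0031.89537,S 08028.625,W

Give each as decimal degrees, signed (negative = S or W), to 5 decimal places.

1. 46.16912, -42.91698
2. 7.24568, -123.71682
3. -9.98180, -134.77363
4. 0.63800, -11.19134
5. -0.53159, -80.47708

Point 1:
  Lat: split at 2 digits → 46° and 10.147′; 46 + 10.147/60 = 46.169117
  N → positive
  Lon: degrees = first 3 digits = 42, minutes = 55.0189; 42 + 55.0189/60 = 42.916982
  hemisphere W, so the sign is −
Point 2:
  Lat: degrees = first 2 digits = 7, minutes = 14.741; 7 + 14.741/60 = 7.245683
  N ⇒ keep positive
  Lon: degrees = first 3 digits = 123, minutes = 43.009; 123 + 43.009/60 = 123.716817
  W → negative
Point 3:
  Latitude: degrees = first 2 digits = 9, minutes = 58.908; 9 + 58.908/60 = 9.981800
  S → negative
  Lon: degrees = first 3 digits = 134, minutes = 46.4177; 134 + 46.4177/60 = 134.773628
  hemisphere W, so the sign is −
Point 4:
  φ: split at 2 digits → 00° and 38.28′; 0 + 38.28/60 = 0.638000
  N ⇒ keep positive
  λ: degrees = first 3 digits = 11, minutes = 11.4804; 11 + 11.4804/60 = 11.191340
  W → negative
Point 5:
  φ: degrees = first 2 digits = 0, minutes = 31.89537; 0 + 31.89537/60 = 0.531590
  S → negative
  Longitude: degrees = first 3 digits = 80, minutes = 28.625; 80 + 28.625/60 = 80.477083
  W ⇒ negate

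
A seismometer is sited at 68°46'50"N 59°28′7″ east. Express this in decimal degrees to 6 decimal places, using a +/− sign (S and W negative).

68.780556, 59.468611

Lat: 68° + 46/60 + 50/3600 = 68 + 0.766667 + 0.013889 = 68.7805556
N → positive
Lon: 59° + 28/60 + 7/3600 = 59 + 0.466667 + 0.001944 = 59.4686111
E → positive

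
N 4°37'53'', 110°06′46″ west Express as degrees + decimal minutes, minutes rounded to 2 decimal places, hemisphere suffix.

4° 37.88′ N, 110° 6.77′ W

φ: seconds/60 = 0.88333; minutes = 37 + 0.88333 = 37.8833
Longitude: 6 + 46/60 = 6.7667′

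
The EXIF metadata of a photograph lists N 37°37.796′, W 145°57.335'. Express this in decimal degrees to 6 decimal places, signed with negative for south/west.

37.629933, -145.955583

φ: 37.796′ = 0.629933°; total 37.6299333
N ⇒ keep positive
Longitude: 145 + 57.335/60 = 145.9555833
W → negative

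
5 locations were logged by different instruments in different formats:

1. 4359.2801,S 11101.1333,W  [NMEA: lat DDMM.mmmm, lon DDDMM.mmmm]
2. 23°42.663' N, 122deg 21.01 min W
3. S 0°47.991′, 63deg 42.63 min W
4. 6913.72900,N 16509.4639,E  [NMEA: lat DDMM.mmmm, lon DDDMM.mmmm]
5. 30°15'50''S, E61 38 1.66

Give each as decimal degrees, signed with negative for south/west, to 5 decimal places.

Point 1:
  Latitude: split at 2 digits → 43° and 59.2801′; 43 + 59.2801/60 = 43.988002
  S ⇒ negate
  Lon: split at 3 digits → 111° and 1.1333′; 111 + 1.1333/60 = 111.018888
  W ⇒ negate
Point 2:
  Latitude: 23 + 42.663/60 = 23.711050
  N ⇒ keep positive
  Longitude: 21.01′ = 0.350167°; total 122.350167
  hemisphere W, so the sign is −
Point 3:
  φ: 0 + 47.991/60 = 0.799850
  S ⇒ negate
  Longitude: 42.63′ = 0.710500°; total 63.710500
  W ⇒ negate
Point 4:
  Latitude: split at 2 digits → 69° and 13.729′; 69 + 13.729/60 = 69.228817
  N → positive
  λ: split at 3 digits → 165° and 9.4639′; 165 + 9.4639/60 = 165.157732
  E ⇒ keep positive
Point 5:
  Latitude: 15′ + 50″ = 15.83333′; 30 + 15.83333/60 = 30.263889
  S → negative
  Longitude: 38′ + 1.66″ = 38.02767′; 61 + 38.02767/60 = 61.633794
  E → positive

1. -43.98800, -111.01889
2. 23.71105, -122.35017
3. -0.79985, -63.71050
4. 69.22882, 165.15773
5. -30.26389, 61.63379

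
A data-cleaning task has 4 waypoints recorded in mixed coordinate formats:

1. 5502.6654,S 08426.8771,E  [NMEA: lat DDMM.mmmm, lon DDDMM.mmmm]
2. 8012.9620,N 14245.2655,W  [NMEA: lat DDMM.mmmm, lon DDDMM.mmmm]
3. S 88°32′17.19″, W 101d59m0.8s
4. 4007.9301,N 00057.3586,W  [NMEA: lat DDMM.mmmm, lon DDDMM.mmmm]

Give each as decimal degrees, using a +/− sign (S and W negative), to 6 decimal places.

1. -55.044423, 84.447952
2. 80.216033, -142.754425
3. -88.538108, -101.983556
4. 40.132168, -0.955977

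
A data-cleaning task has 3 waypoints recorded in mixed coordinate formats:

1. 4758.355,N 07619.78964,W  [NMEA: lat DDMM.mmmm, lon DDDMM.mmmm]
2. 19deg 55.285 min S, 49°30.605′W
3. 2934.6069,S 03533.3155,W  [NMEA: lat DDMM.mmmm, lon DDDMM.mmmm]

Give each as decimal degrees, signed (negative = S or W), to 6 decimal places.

1. 47.972583, -76.329827
2. -19.921417, -49.510083
3. -29.576782, -35.555258

Point 1:
  φ: degrees = first 2 digits = 47, minutes = 58.355; 47 + 58.355/60 = 47.9725833
  N ⇒ keep positive
  Lon: degrees = first 3 digits = 76, minutes = 19.78964; 76 + 19.78964/60 = 76.3298273
  hemisphere W, so the sign is −
Point 2:
  Lat: 19 + 55.285/60 = 19.9214167
  hemisphere S, so the sign is −
  Longitude: 30.605′ = 0.510083°; total 49.5100833
  W ⇒ negate
Point 3:
  Latitude: degrees = first 2 digits = 29, minutes = 34.6069; 29 + 34.6069/60 = 29.5767817
  S → negative
  Longitude: degrees = first 3 digits = 35, minutes = 33.3155; 35 + 33.3155/60 = 35.5552583
  W ⇒ negate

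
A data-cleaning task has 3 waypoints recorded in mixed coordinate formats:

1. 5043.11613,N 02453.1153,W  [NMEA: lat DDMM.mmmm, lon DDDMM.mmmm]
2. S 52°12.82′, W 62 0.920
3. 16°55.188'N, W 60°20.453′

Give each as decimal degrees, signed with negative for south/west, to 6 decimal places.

Point 1:
  φ: split at 2 digits → 50° and 43.11613′; 50 + 43.11613/60 = 50.7186022
  N ⇒ keep positive
  λ: split at 3 digits → 024° and 53.1153′; 24 + 53.1153/60 = 24.8852550
  W → negative
Point 2:
  Lat: 52 + 12.82/60 = 52.2136667
  S ⇒ negate
  λ: 62 + 0.92/60 = 62.0153333
  W ⇒ negate
Point 3:
  φ: 16 + 55.188/60 = 16.9198000
  N → positive
  λ: 20.453′ = 0.340883°; total 60.3408833
  hemisphere W, so the sign is −

1. 50.718602, -24.885255
2. -52.213667, -62.015333
3. 16.919800, -60.340883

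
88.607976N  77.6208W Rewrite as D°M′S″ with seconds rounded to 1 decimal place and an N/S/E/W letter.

Latitude: 0.607976 × 60 = 36.47856′ → 36′, remainder × 60 = 28.714″
Longitude: 0.620800° → 37.24800′; 0.24800 × 60 = 14.880″

88°36′28.7″ N, 77°37′14.9″ W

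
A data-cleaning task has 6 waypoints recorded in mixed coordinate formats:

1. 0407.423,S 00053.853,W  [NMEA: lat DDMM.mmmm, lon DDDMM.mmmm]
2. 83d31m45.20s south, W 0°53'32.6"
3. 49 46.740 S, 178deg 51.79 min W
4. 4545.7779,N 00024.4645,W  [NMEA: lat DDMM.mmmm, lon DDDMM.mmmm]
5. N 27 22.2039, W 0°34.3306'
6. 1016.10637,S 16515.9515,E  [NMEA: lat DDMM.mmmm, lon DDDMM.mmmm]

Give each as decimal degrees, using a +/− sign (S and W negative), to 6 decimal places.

1. -4.123717, -0.897550
2. -83.529222, -0.892389
3. -49.779000, -178.863167
4. 45.762965, -0.407742
5. 27.370065, -0.572177
6. -10.268440, 165.265858

Point 1:
  φ: degrees = first 2 digits = 4, minutes = 7.423; 4 + 7.423/60 = 4.1237167
  S → negative
  Longitude: split at 3 digits → 000° and 53.853′; 0 + 53.853/60 = 0.8975500
  W → negative
Point 2:
  φ: 31′ + 45.2″ = 31.75333′; 83 + 31.75333/60 = 83.5292222
  hemisphere S, so the sign is −
  λ: 0 + 53/60 + 32.6/3600 = 0.8923889
  W → negative
Point 3:
  Latitude: 46.74′ = 0.779000°; total 49.7790000
  hemisphere S, so the sign is −
  λ: 51.79′ = 0.863167°; total 178.8631667
  W ⇒ negate
Point 4:
  Latitude: split at 2 digits → 45° and 45.7779′; 45 + 45.7779/60 = 45.7629650
  N → positive
  Lon: degrees = first 3 digits = 0, minutes = 24.4645; 0 + 24.4645/60 = 0.4077417
  hemisphere W, so the sign is −
Point 5:
  Lat: 22.2039′ = 0.370065°; total 27.3700650
  N ⇒ keep positive
  Lon: 34.3306′ = 0.572177°; total 0.5721767
  W → negative
Point 6:
  Lat: split at 2 digits → 10° and 16.10637′; 10 + 16.10637/60 = 10.2684395
  hemisphere S, so the sign is −
  λ: split at 3 digits → 165° and 15.9515′; 165 + 15.9515/60 = 165.2658583
  E → positive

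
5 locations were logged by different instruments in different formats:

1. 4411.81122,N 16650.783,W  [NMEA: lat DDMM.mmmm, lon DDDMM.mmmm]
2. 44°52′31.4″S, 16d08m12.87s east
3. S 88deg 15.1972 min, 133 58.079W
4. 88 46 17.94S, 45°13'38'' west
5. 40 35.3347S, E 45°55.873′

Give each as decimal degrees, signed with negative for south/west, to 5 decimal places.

1. 44.19685, -166.84638
2. -44.87539, 16.13691
3. -88.25329, -133.96798
4. -88.77165, -45.22722
5. -40.58891, 45.93122

Point 1:
  Lat: degrees = first 2 digits = 44, minutes = 11.81122; 44 + 11.81122/60 = 44.196854
  N ⇒ keep positive
  Lon: degrees = first 3 digits = 166, minutes = 50.783; 166 + 50.783/60 = 166.846383
  hemisphere W, so the sign is −
Point 2:
  Lat: 52′ + 31.4″ = 52.52333′; 44 + 52.52333/60 = 44.875389
  hemisphere S, so the sign is −
  Lon: 16 + 8/60 + 12.87/3600 = 16.136908
  E ⇒ keep positive
Point 3:
  φ: 15.1972′ = 0.253287°; total 88.253287
  hemisphere S, so the sign is −
  Lon: 133 + 58.079/60 = 133.967983
  W ⇒ negate
Point 4:
  Lat: 88° + 46/60 + 17.94/3600 = 88 + 0.766667 + 0.004983 = 88.771650
  S ⇒ negate
  λ: 45° + 13/60 + 38/3600 = 45 + 0.216667 + 0.010556 = 45.227222
  W ⇒ negate
Point 5:
  Lat: 35.3347′ = 0.588912°; total 40.588912
  S ⇒ negate
  Lon: 45 + 55.873/60 = 45.931217
  E → positive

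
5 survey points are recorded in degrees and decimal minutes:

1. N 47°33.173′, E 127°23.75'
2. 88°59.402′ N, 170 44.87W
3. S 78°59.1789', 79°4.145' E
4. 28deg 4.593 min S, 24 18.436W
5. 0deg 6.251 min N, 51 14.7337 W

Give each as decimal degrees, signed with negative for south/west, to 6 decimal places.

Point 1:
  Latitude: 47 + 33.173/60 = 47.5528833
  N ⇒ keep positive
  λ: 23.75′ = 0.395833°; total 127.3958333
  E → positive
Point 2:
  Latitude: 88 + 59.402/60 = 88.9900333
  N ⇒ keep positive
  λ: 44.87′ = 0.747833°; total 170.7478333
  hemisphere W, so the sign is −
Point 3:
  Lat: 59.1789′ = 0.986315°; total 78.9863150
  S ⇒ negate
  λ: 79 + 4.145/60 = 79.0690833
  E → positive
Point 4:
  Lat: 28 + 4.593/60 = 28.0765500
  S → negative
  Lon: 18.436′ = 0.307267°; total 24.3072667
  hemisphere W, so the sign is −
Point 5:
  Lat: 6.251′ = 0.104183°; total 0.1041833
  N ⇒ keep positive
  Lon: 14.7337′ = 0.245562°; total 51.2455617
  hemisphere W, so the sign is −

1. 47.552883, 127.395833
2. 88.990033, -170.747833
3. -78.986315, 79.069083
4. -28.076550, -24.307267
5. 0.104183, -51.245562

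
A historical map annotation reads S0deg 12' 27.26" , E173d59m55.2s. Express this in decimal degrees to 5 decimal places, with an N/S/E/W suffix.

Lat: 12′ + 27.26″ = 12.45433′; 0 + 12.45433/60 = 0.207572
Lon: 59′ + 55.2″ = 59.92000′; 173 + 59.92000/60 = 173.998667

0.20757° S, 173.99867° E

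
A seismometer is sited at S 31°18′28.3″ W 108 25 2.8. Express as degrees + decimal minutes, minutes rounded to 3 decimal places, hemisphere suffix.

31° 18.472′ S, 108° 25.047′ W

Lat: 18 + 28.3/60 = 18.47167′
Lon: 25 + 2.8/60 = 25.04667′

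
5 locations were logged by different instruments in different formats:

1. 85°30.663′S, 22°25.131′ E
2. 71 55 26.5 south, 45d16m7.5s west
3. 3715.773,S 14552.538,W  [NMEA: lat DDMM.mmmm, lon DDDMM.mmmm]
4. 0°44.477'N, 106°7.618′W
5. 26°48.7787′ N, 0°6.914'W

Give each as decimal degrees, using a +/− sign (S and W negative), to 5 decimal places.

Point 1:
  φ: 30.663′ = 0.511050°; total 85.511050
  S → negative
  Longitude: 25.131′ = 0.418850°; total 22.418850
  E ⇒ keep positive
Point 2:
  φ: 71° + 55/60 + 26.5/3600 = 71 + 0.916667 + 0.007361 = 71.924028
  S → negative
  Longitude: 16′ + 7.5″ = 16.12500′; 45 + 16.12500/60 = 45.268750
  W ⇒ negate
Point 3:
  φ: degrees = first 2 digits = 37, minutes = 15.773; 37 + 15.773/60 = 37.262883
  hemisphere S, so the sign is −
  λ: degrees = first 3 digits = 145, minutes = 52.538; 145 + 52.538/60 = 145.875633
  hemisphere W, so the sign is −
Point 4:
  φ: 0 + 44.477/60 = 0.741283
  N ⇒ keep positive
  Longitude: 7.618′ = 0.126967°; total 106.126967
  hemisphere W, so the sign is −
Point 5:
  Latitude: 48.7787′ = 0.812978°; total 26.812978
  N → positive
  λ: 0 + 6.914/60 = 0.115233
  hemisphere W, so the sign is −

1. -85.51105, 22.41885
2. -71.92403, -45.26875
3. -37.26288, -145.87563
4. 0.74128, -106.12697
5. 26.81298, -0.11523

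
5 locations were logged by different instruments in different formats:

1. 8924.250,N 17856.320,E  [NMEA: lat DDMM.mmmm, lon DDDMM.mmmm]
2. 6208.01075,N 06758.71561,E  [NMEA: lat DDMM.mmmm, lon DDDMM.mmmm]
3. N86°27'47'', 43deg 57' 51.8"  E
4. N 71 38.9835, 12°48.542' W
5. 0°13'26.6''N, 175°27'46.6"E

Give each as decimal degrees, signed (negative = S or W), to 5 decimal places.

Point 1:
  Lat: degrees = first 2 digits = 89, minutes = 24.25; 89 + 24.25/60 = 89.404167
  N ⇒ keep positive
  Lon: split at 3 digits → 178° and 56.32′; 178 + 56.32/60 = 178.938667
  E → positive
Point 2:
  φ: split at 2 digits → 62° and 8.01075′; 62 + 8.01075/60 = 62.133513
  N ⇒ keep positive
  λ: degrees = first 3 digits = 67, minutes = 58.71561; 67 + 58.71561/60 = 67.978594
  E ⇒ keep positive
Point 3:
  Lat: 86° + 27/60 + 47/3600 = 86 + 0.450000 + 0.013056 = 86.463056
  N → positive
  Lon: 57′ + 51.8″ = 57.86333′; 43 + 57.86333/60 = 43.964389
  E → positive
Point 4:
  Lat: 38.9835′ = 0.649725°; total 71.649725
  N → positive
  Lon: 48.542′ = 0.809033°; total 12.809033
  W → negative
Point 5:
  Latitude: 0° + 13/60 + 26.6/3600 = 0 + 0.216667 + 0.007389 = 0.224056
  N ⇒ keep positive
  Longitude: 175 + 27/60 + 46.6/3600 = 175.462944
  E → positive

1. 89.40417, 178.93867
2. 62.13351, 67.97859
3. 86.46306, 43.96439
4. 71.64973, -12.80903
5. 0.22406, 175.46294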